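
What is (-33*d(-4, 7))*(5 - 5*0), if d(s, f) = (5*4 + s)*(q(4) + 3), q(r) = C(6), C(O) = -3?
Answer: 0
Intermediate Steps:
q(r) = -3
d(s, f) = 0 (d(s, f) = (5*4 + s)*(-3 + 3) = (20 + s)*0 = 0)
(-33*d(-4, 7))*(5 - 5*0) = (-33*0)*(5 - 5*0) = 0*(5 + 0) = 0*5 = 0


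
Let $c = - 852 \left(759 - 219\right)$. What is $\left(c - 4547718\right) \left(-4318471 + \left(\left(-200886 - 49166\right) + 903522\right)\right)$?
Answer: $18353584677798$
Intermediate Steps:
$c = -460080$ ($c = \left(-852\right) 540 = -460080$)
$\left(c - 4547718\right) \left(-4318471 + \left(\left(-200886 - 49166\right) + 903522\right)\right) = \left(-460080 - 4547718\right) \left(-4318471 + \left(\left(-200886 - 49166\right) + 903522\right)\right) = - 5007798 \left(-4318471 + \left(-250052 + 903522\right)\right) = - 5007798 \left(-4318471 + 653470\right) = \left(-5007798\right) \left(-3665001\right) = 18353584677798$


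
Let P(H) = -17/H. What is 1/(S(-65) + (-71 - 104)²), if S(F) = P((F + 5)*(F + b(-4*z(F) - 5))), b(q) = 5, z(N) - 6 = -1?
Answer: 3600/110249983 ≈ 3.2653e-5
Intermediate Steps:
z(N) = 5 (z(N) = 6 - 1 = 5)
S(F) = -17/(5 + F)² (S(F) = -17/(F + 5)² = -17/(5 + F)²)
1/(S(-65) + (-71 - 104)²) = 1/(-17/(25 + (-65)² + 10*(-65)) + (-71 - 104)²) = 1/(-17/(25 + 4225 - 650) + (-175)²) = 1/(-17/3600 + 30625) = 1/(110249983/3600) = 3600/110249983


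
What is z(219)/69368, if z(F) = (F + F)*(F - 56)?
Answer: 35697/34684 ≈ 1.0292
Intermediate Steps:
z(F) = 2*F*(-56 + F) (z(F) = (2*F)*(-56 + F) = 2*F*(-56 + F))
z(219)/69368 = (2*219*(-56 + 219))/69368 = (2*219*163)*(1/69368) = 71394*(1/69368) = 35697/34684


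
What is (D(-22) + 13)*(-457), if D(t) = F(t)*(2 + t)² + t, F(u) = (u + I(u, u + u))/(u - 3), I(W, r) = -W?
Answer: 4113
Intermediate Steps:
F(u) = 0 (F(u) = (u - u)/(u - 3) = 0/(-3 + u) = 0)
D(t) = t (D(t) = 0*(2 + t)² + t = 0 + t = t)
(D(-22) + 13)*(-457) = (-22 + 13)*(-457) = -9*(-457) = 4113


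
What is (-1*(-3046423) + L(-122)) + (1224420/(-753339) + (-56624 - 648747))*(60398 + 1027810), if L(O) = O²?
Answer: -192751594775660413/251113 ≈ -7.6759e+11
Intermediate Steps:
(-1*(-3046423) + L(-122)) + (1224420/(-753339) + (-56624 - 648747))*(60398 + 1027810) = (-1*(-3046423) + (-122)²) + (1224420/(-753339) + (-56624 - 648747))*(60398 + 1027810) = (3046423 + 14884) + (1224420*(-1/753339) - 705371)*1088208 = 3061307 + (-408140/251113 - 705371)*1088208 = 3061307 - 177128236063/251113*1088208 = 3061307 - 192752363509645104/251113 = -192751594775660413/251113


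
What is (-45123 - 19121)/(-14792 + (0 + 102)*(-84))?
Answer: 16061/5840 ≈ 2.7502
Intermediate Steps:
(-45123 - 19121)/(-14792 + (0 + 102)*(-84)) = -64244/(-14792 + 102*(-84)) = -64244/(-14792 - 8568) = -64244/(-23360) = -64244*(-1/23360) = 16061/5840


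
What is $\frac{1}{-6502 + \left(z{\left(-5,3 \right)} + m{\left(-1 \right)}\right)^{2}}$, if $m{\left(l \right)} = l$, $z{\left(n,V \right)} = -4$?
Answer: $- \frac{1}{6477} \approx -0.00015439$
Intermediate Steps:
$\frac{1}{-6502 + \left(z{\left(-5,3 \right)} + m{\left(-1 \right)}\right)^{2}} = \frac{1}{-6502 + \left(-4 - 1\right)^{2}} = \frac{1}{-6502 + \left(-5\right)^{2}} = \frac{1}{-6502 + 25} = \frac{1}{-6477} = - \frac{1}{6477}$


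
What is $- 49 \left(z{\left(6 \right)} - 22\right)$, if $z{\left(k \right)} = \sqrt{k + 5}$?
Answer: $1078 - 49 \sqrt{11} \approx 915.49$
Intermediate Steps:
$z{\left(k \right)} = \sqrt{5 + k}$
$- 49 \left(z{\left(6 \right)} - 22\right) = - 49 \left(\sqrt{5 + 6} - 22\right) = - 49 \left(\sqrt{11} - 22\right) = - 49 \left(-22 + \sqrt{11}\right) = 1078 - 49 \sqrt{11}$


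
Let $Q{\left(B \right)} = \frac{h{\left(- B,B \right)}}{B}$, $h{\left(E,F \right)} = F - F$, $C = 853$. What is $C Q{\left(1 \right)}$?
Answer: $0$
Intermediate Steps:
$h{\left(E,F \right)} = 0$
$Q{\left(B \right)} = 0$ ($Q{\left(B \right)} = \frac{0}{B} = 0$)
$C Q{\left(1 \right)} = 853 \cdot 0 = 0$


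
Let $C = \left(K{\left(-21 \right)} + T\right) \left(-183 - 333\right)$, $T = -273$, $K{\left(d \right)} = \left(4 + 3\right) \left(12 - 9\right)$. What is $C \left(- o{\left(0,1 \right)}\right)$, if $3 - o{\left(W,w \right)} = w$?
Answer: $-260064$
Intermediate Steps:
$o{\left(W,w \right)} = 3 - w$
$K{\left(d \right)} = 21$ ($K{\left(d \right)} = 7 \cdot 3 = 21$)
$C = 130032$ ($C = \left(21 - 273\right) \left(-183 - 333\right) = \left(-252\right) \left(-516\right) = 130032$)
$C \left(- o{\left(0,1 \right)}\right) = 130032 \left(- (3 - 1)\right) = 130032 \left(\left(-1\right) 2\right) = 130032 \left(-2\right) = -260064$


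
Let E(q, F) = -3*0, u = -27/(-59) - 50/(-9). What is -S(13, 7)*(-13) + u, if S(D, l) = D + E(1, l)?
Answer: 92932/531 ≈ 175.01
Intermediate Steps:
u = 3193/531 (u = -27*(-1/59) - 50*(-1/9) = 27/59 + 50/9 = 3193/531 ≈ 6.0132)
E(q, F) = 0
S(D, l) = D (S(D, l) = D + 0 = D)
-S(13, 7)*(-13) + u = -1*13*(-13) + 3193/531 = -13*(-13) + 3193/531 = 169 + 3193/531 = 92932/531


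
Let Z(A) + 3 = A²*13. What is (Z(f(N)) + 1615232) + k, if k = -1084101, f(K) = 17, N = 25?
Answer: 534885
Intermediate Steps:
Z(A) = -3 + 13*A² (Z(A) = -3 + A²*13 = -3 + 13*A²)
(Z(f(N)) + 1615232) + k = ((-3 + 13*17²) + 1615232) - 1084101 = ((-3 + 13*289) + 1615232) - 1084101 = ((-3 + 3757) + 1615232) - 1084101 = (3754 + 1615232) - 1084101 = 1618986 - 1084101 = 534885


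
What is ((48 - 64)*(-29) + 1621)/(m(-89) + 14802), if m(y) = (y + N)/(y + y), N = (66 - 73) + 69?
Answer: 123710/878261 ≈ 0.14086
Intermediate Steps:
N = 62 (N = -7 + 69 = 62)
m(y) = (62 + y)/(2*y) (m(y) = (y + 62)/(y + y) = (62 + y)/((2*y)) = (62 + y)*(1/(2*y)) = (62 + y)/(2*y))
((48 - 64)*(-29) + 1621)/(m(-89) + 14802) = ((48 - 64)*(-29) + 1621)/((½)*(62 - 89)/(-89) + 14802) = (-16*(-29) + 1621)/((½)*(-1/89)*(-27) + 14802) = (464 + 1621)/(27/178 + 14802) = 2085/(2634783/178) = 2085*(178/2634783) = 123710/878261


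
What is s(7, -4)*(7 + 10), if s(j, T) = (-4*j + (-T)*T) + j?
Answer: -629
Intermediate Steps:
s(j, T) = -T**2 - 3*j (s(j, T) = (-4*j - T**2) + j = (-T**2 - 4*j) + j = -T**2 - 3*j)
s(7, -4)*(7 + 10) = (-1*(-4)**2 - 3*7)*(7 + 10) = (-1*16 - 21)*17 = (-16 - 21)*17 = -37*17 = -629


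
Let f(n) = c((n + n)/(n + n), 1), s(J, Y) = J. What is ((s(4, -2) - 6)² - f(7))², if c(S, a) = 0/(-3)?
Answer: 16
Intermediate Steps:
c(S, a) = 0 (c(S, a) = 0*(-⅓) = 0)
f(n) = 0
((s(4, -2) - 6)² - f(7))² = ((4 - 6)² - 1*0)² = ((-2)² + 0)² = (4 + 0)² = 4² = 16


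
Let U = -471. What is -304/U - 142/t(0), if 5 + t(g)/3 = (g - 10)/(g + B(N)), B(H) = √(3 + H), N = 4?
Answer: 160618/7065 - 284*√7/45 ≈ 6.0367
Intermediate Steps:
t(g) = -15 + 3*(-10 + g)/(g + √7) (t(g) = -15 + 3*((g - 10)/(g + √(3 + 4))) = -15 + 3*((-10 + g)/(g + √7)) = -15 + 3*(-10 + g)/(g + √7))
-304/U - 142/t(0) = -304/(-471) - 142*(0 + √7)/(3*(-10 - 5*√7 - 4*0)) = -304*(-1/471) - 142*√7/(3*(-10 - 5*√7 + 0)) = 304/471 - 142*√7/(3*(-10 - 5*√7))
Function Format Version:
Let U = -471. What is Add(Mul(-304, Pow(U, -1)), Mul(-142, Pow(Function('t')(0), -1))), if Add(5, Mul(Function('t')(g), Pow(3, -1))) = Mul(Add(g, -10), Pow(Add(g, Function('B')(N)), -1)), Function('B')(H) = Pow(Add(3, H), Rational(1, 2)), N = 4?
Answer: Add(Rational(160618, 7065), Mul(Rational(-284, 45), Pow(7, Rational(1, 2)))) ≈ 6.0367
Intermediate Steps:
Function('t')(g) = Add(-15, Mul(3, Pow(Add(g, Pow(7, Rational(1, 2))), -1), Add(-10, g))) (Function('t')(g) = Add(-15, Mul(3, Mul(Add(g, -10), Pow(Add(g, Pow(Add(3, 4), Rational(1, 2))), -1)))) = Add(-15, Mul(3, Mul(Add(-10, g), Pow(Add(g, Pow(7, Rational(1, 2))), -1)))) = Add(-15, Mul(3, Mul(Pow(Add(g, Pow(7, Rational(1, 2))), -1), Add(-10, g)))) = Add(-15, Mul(3, Pow(Add(g, Pow(7, Rational(1, 2))), -1), Add(-10, g))))
Add(Mul(-304, Pow(U, -1)), Mul(-142, Pow(Function('t')(0), -1))) = Add(Mul(-304, Pow(-471, -1)), Mul(-142, Pow(Mul(3, Pow(Add(0, Pow(7, Rational(1, 2))), -1), Add(-10, Mul(-5, Pow(7, Rational(1, 2))), Mul(-4, 0))), -1))) = Add(Mul(-304, Rational(-1, 471)), Mul(-142, Pow(Mul(3, Pow(Pow(7, Rational(1, 2)), -1), Add(-10, Mul(-5, Pow(7, Rational(1, 2))), 0)), -1))) = Add(Rational(304, 471), Mul(-142, Pow(Mul(3, Mul(Rational(1, 7), Pow(7, Rational(1, 2))), Add(-10, Mul(-5, Pow(7, Rational(1, 2))))), -1))) = Add(Rational(304, 471), Mul(-142, Pow(Mul(Rational(3, 7), Pow(7, Rational(1, 2)), Add(-10, Mul(-5, Pow(7, Rational(1, 2))))), -1))) = Add(Rational(304, 471), Mul(-142, Mul(Rational(1, 3), Pow(7, Rational(1, 2)), Pow(Add(-10, Mul(-5, Pow(7, Rational(1, 2)))), -1)))) = Add(Rational(304, 471), Mul(Rational(-142, 3), Pow(7, Rational(1, 2)), Pow(Add(-10, Mul(-5, Pow(7, Rational(1, 2)))), -1)))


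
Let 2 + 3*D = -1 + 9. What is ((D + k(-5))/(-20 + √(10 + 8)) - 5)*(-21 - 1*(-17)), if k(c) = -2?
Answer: 20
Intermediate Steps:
D = 2 (D = -⅔ + (-1 + 9)/3 = -⅔ + (⅓)*8 = -⅔ + 8/3 = 2)
((D + k(-5))/(-20 + √(10 + 8)) - 5)*(-21 - 1*(-17)) = ((2 - 2)/(-20 + √(10 + 8)) - 5)*(-21 - 1*(-17)) = (0/(-20 + √18) - 5)*(-21 + 17) = (0/(-20 + 3*√2) - 5)*(-4) = (0 - 5)*(-4) = -5*(-4) = 20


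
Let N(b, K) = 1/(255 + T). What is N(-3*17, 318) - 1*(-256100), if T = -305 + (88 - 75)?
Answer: 9475699/37 ≈ 2.5610e+5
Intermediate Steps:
T = -292 (T = -305 + 13 = -292)
N(b, K) = -1/37 (N(b, K) = 1/(255 - 292) = 1/(-37) = -1/37)
N(-3*17, 318) - 1*(-256100) = -1/37 - 1*(-256100) = -1/37 + 256100 = 9475699/37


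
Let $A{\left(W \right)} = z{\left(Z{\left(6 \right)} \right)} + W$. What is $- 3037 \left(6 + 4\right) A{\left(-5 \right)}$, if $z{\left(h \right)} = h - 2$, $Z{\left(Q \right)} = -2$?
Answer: $273330$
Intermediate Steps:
$z{\left(h \right)} = -2 + h$ ($z{\left(h \right)} = h - 2 = -2 + h$)
$A{\left(W \right)} = -4 + W$ ($A{\left(W \right)} = \left(-2 - 2\right) + W = -4 + W$)
$- 3037 \left(6 + 4\right) A{\left(-5 \right)} = - 3037 \left(6 + 4\right) \left(-4 - 5\right) = - 3037 \cdot 10 \left(-9\right) = \left(-3037\right) \left(-90\right) = 273330$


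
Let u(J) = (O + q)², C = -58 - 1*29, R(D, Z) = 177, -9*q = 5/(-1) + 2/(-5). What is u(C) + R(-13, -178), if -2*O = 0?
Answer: 4434/25 ≈ 177.36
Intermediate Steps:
q = ⅗ (q = -(5/(-1) + 2/(-5))/9 = -(5*(-1) + 2*(-⅕))/9 = -(-5 - ⅖)/9 = -⅑*(-27/5) = ⅗ ≈ 0.60000)
O = 0 (O = -½*0 = 0)
C = -87 (C = -58 - 29 = -87)
u(J) = 9/25 (u(J) = (0 + ⅗)² = (⅗)² = 9/25)
u(C) + R(-13, -178) = 9/25 + 177 = 4434/25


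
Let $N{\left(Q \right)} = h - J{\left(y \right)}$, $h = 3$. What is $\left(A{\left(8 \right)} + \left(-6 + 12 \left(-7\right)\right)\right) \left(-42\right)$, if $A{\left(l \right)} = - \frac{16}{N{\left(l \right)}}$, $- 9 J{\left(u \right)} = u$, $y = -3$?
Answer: $4032$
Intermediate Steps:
$J{\left(u \right)} = - \frac{u}{9}$
$N{\left(Q \right)} = \frac{8}{3}$ ($N{\left(Q \right)} = 3 - \left(- \frac{1}{9}\right) \left(-3\right) = 3 - \frac{1}{3} = \frac{8}{3}$)
$A{\left(l \right)} = -6$ ($A{\left(l \right)} = - \frac{16}{\frac{8}{3}} = \left(-16\right) \frac{3}{8} = -6$)
$\left(A{\left(8 \right)} + \left(-6 + 12 \left(-7\right)\right)\right) \left(-42\right) = \left(-6 + \left(-6 + 12 \left(-7\right)\right)\right) \left(-42\right) = \left(-6 - 90\right) \left(-42\right) = \left(-96\right) \left(-42\right) = 4032$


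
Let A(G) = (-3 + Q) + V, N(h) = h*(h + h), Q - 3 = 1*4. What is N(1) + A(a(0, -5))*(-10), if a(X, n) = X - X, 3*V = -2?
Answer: -94/3 ≈ -31.333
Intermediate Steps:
V = -⅔ (V = (⅓)*(-2) = -⅔ ≈ -0.66667)
Q = 7 (Q = 3 + 1*4 = 3 + 4 = 7)
a(X, n) = 0
N(h) = 2*h² (N(h) = h*(2*h) = 2*h²)
A(G) = 10/3 (A(G) = (-3 + 7) - ⅔ = 4 - ⅔ = 10/3)
N(1) + A(a(0, -5))*(-10) = 2*1² + (10/3)*(-10) = 2*1 - 100/3 = 2 - 100/3 = -94/3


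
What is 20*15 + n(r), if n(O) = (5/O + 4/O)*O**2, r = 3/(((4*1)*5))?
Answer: 6027/20 ≈ 301.35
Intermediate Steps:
r = 3/20 (r = 3/((4*5)) = 3/20 ≈ 0.15000)
n(O) = 9*O (n(O) = (9/O)*O**2 = 9*O)
20*15 + n(r) = 20*15 + 9*(3/20) = 300 + 27/20 = 6027/20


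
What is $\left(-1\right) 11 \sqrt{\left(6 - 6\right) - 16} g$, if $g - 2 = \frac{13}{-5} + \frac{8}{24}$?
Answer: $\frac{176 i}{15} \approx 11.733 i$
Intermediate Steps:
$g = - \frac{4}{15}$ ($g = 2 + \left(\frac{13}{-5} + \frac{8}{24}\right) = 2 + \left(13 \left(- \frac{1}{5}\right) + 8 \cdot \frac{1}{24}\right) = 2 + \left(- \frac{13}{5} + \frac{1}{3}\right) = 2 - \frac{34}{15} = - \frac{4}{15} \approx -0.26667$)
$\left(-1\right) 11 \sqrt{\left(6 - 6\right) - 16} g = \left(-1\right) 11 \sqrt{\left(6 - 6\right) - 16} \left(- \frac{4}{15}\right) = - 11 \sqrt{\left(6 - 6\right) - 16} \left(- \frac{4}{15}\right) = - 11 \sqrt{0 - 16} \left(- \frac{4}{15}\right) = - 11 \sqrt{-16} \left(- \frac{4}{15}\right) = - 11 \cdot 4 i \left(- \frac{4}{15}\right) = - 44 i \left(- \frac{4}{15}\right) = \frac{176 i}{15}$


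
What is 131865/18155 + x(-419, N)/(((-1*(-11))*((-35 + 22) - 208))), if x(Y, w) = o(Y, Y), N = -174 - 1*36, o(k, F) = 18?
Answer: 64047405/8826961 ≈ 7.2559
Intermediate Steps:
N = -210 (N = -174 - 36 = -210)
x(Y, w) = 18
131865/18155 + x(-419, N)/(((-1*(-11))*((-35 + 22) - 208))) = 131865/18155 + 18/(((-1*(-11))*((-35 + 22) - 208))) = 131865*(1/18155) + 18/((11*(-13 - 208))) = 26373/3631 + 18/((11*(-221))) = 26373/3631 + 18/(-2431) = 26373/3631 + 18*(-1/2431) = 26373/3631 - 18/2431 = 64047405/8826961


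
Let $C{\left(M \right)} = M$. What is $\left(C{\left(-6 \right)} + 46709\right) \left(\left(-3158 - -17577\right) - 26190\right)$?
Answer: $-549741013$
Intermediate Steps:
$\left(C{\left(-6 \right)} + 46709\right) \left(\left(-3158 - -17577\right) - 26190\right) = \left(-6 + 46709\right) \left(\left(-3158 - -17577\right) - 26190\right) = 46703 \left(\left(-3158 + 17577\right) - 26190\right) = 46703 \left(14419 - 26190\right) = 46703 \left(-11771\right) = -549741013$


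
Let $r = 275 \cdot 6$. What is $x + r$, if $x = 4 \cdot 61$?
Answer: $1894$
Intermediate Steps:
$x = 244$
$r = 1650$
$x + r = 244 + 1650 = 1894$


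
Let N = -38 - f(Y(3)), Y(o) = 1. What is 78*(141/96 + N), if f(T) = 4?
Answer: -50583/16 ≈ -3161.4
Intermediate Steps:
N = -42 (N = -38 - 1*4 = -38 - 4 = -42)
78*(141/96 + N) = 78*(141/96 - 42) = 78*(141*(1/96) - 42) = 78*(47/32 - 42) = 78*(-1297/32) = -50583/16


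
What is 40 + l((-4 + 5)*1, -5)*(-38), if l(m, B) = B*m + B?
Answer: 420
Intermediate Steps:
l(m, B) = B + B*m
40 + l((-4 + 5)*1, -5)*(-38) = 40 - 5*(1 + (-4 + 5)*1)*(-38) = 40 - 5*(1 + 1*1)*(-38) = 40 - 5*(1 + 1)*(-38) = 40 - 5*2*(-38) = 40 - 10*(-38) = 40 + 380 = 420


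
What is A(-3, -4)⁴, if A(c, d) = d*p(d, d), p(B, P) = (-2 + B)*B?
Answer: 84934656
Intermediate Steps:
p(B, P) = B*(-2 + B)
A(c, d) = d²*(-2 + d) (A(c, d) = d*(d*(-2 + d)) = d²*(-2 + d))
A(-3, -4)⁴ = ((-4)²*(-2 - 4))⁴ = (16*(-6))⁴ = (-96)⁴ = 84934656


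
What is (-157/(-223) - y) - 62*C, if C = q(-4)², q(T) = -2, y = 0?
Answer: -55147/223 ≈ -247.30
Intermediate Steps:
C = 4 (C = (-2)² = 4)
(-157/(-223) - y) - 62*C = (-157/(-223) - 1*0) - 62*4 = (-157*(-1/223) + 0) - 248 = (157/223 + 0) - 248 = 157/223 - 248 = -55147/223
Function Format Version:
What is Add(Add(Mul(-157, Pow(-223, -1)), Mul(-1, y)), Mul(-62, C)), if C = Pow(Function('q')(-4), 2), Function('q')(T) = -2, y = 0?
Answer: Rational(-55147, 223) ≈ -247.30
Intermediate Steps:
C = 4 (C = Pow(-2, 2) = 4)
Add(Add(Mul(-157, Pow(-223, -1)), Mul(-1, y)), Mul(-62, C)) = Add(Add(Mul(-157, Pow(-223, -1)), Mul(-1, 0)), Mul(-62, 4)) = Add(Add(Mul(-157, Rational(-1, 223)), 0), -248) = Add(Add(Rational(157, 223), 0), -248) = Add(Rational(157, 223), -248) = Rational(-55147, 223)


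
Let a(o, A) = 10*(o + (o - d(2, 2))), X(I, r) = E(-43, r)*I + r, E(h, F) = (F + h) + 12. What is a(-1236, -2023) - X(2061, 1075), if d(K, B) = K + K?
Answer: -2177519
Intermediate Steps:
d(K, B) = 2*K
E(h, F) = 12 + F + h
X(I, r) = r + I*(-31 + r) (X(I, r) = (12 + r - 43)*I + r = (-31 + r)*I + r = I*(-31 + r) + r = r + I*(-31 + r))
a(o, A) = -40 + 20*o (a(o, A) = 10*(o + (o - 2*2)) = 10*(o + (o - 1*4)) = 10*(o + (o - 4)) = 10*(o + (-4 + o)) = 10*(-4 + 2*o) = -40 + 20*o)
a(-1236, -2023) - X(2061, 1075) = (-40 + 20*(-1236)) - (1075 + 2061*(-31 + 1075)) = (-40 - 24720) - (1075 + 2061*1044) = -24760 - (1075 + 2151684) = -24760 - 1*2152759 = -24760 - 2152759 = -2177519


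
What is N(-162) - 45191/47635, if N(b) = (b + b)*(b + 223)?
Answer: -941503331/47635 ≈ -19765.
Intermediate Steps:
N(b) = 2*b*(223 + b) (N(b) = (2*b)*(223 + b) = 2*b*(223 + b))
N(-162) - 45191/47635 = 2*(-162)*(223 - 162) - 45191/47635 = 2*(-162)*61 - 45191*1/47635 = -19764 - 45191/47635 = -941503331/47635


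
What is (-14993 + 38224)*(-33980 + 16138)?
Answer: -414487502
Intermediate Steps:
(-14993 + 38224)*(-33980 + 16138) = 23231*(-17842) = -414487502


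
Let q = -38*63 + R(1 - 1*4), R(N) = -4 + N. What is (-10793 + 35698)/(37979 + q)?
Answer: 24905/35578 ≈ 0.70001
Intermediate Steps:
q = -2401 (q = -38*63 + (-4 + (1 - 1*4)) = -2394 + (-4 + (1 - 4)) = -2394 + (-4 - 3) = -2394 - 7 = -2401)
(-10793 + 35698)/(37979 + q) = (-10793 + 35698)/(37979 - 2401) = 24905/35578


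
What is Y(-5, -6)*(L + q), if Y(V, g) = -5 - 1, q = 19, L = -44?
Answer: 150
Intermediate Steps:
Y(V, g) = -6
Y(-5, -6)*(L + q) = -6*(-44 + 19) = -6*(-25) = 150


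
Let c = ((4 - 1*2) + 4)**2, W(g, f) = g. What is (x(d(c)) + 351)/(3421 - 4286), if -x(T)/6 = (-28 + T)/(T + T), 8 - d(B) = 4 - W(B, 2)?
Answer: -3501/8650 ≈ -0.40474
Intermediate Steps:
c = 36 (c = ((4 - 2) + 4)**2 = (2 + 4)**2 = 6**2 = 36)
d(B) = 4 + B (d(B) = 8 - (4 - B) = 8 + (-4 + B) = 4 + B)
x(T) = -3*(-28 + T)/T (x(T) = -6*(-28 + T)/(T + T) = -6*(-28 + T)/(2*T) = -6*(-28 + T)*1/(2*T) = -3*(-28 + T)/T)
(x(d(c)) + 351)/(3421 - 4286) = ((-3 + 84/(4 + 36)) + 351)/(3421 - 4286) = ((-3 + 84/40) + 351)/(-865) = ((-3 + 84*(1/40)) + 351)*(-1/865) = ((-3 + 21/10) + 351)*(-1/865) = (-9/10 + 351)*(-1/865) = (3501/10)*(-1/865) = -3501/8650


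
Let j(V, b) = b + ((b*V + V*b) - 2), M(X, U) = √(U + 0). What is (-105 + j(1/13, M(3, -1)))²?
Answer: 1934656/169 - 3210*I/13 ≈ 11448.0 - 246.92*I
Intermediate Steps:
M(X, U) = √U
j(V, b) = -2 + b + 2*V*b (j(V, b) = b + ((V*b + V*b) - 2) = b + (2*V*b - 2) = b + (-2 + 2*V*b) = -2 + b + 2*V*b)
(-105 + j(1/13, M(3, -1)))² = (-105 + (-2 + √(-1) + 2*√(-1)/13))² = (-105 + (-2 + I + 2*(1/13)*I))² = (-105 + (-2 + I + 2*I/13))² = (-105 + (-2 + 15*I/13))² = (-107 + 15*I/13)²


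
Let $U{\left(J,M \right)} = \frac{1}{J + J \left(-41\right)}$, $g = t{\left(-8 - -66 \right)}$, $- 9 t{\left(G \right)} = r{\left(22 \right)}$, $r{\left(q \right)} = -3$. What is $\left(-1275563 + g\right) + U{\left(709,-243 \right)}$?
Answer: $- \frac{108524871683}{85080} \approx -1.2756 \cdot 10^{6}$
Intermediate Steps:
$t{\left(G \right)} = \frac{1}{3}$ ($t{\left(G \right)} = \left(- \frac{1}{9}\right) \left(-3\right) = \frac{1}{3}$)
$g = \frac{1}{3} \approx 0.33333$
$U{\left(J,M \right)} = - \frac{1}{40 J}$ ($U{\left(J,M \right)} = \frac{1}{J - 41 J} = \frac{1}{\left(-40\right) J} = - \frac{1}{40 J}$)
$\left(-1275563 + g\right) + U{\left(709,-243 \right)} = \left(-1275563 + \frac{1}{3}\right) - \frac{1}{40 \cdot 709} = - \frac{3826688}{3} - \frac{1}{28360} = - \frac{108524871683}{85080}$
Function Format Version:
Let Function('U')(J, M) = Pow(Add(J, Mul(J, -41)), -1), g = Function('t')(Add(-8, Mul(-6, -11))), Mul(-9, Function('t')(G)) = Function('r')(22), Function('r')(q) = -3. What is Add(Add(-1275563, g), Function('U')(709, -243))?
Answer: Rational(-108524871683, 85080) ≈ -1.2756e+6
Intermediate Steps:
Function('t')(G) = Rational(1, 3) (Function('t')(G) = Mul(Rational(-1, 9), -3) = Rational(1, 3))
g = Rational(1, 3) ≈ 0.33333
Function('U')(J, M) = Mul(Rational(-1, 40), Pow(J, -1)) (Function('U')(J, M) = Pow(Add(J, Mul(-41, J)), -1) = Pow(Mul(-40, J), -1) = Mul(Rational(-1, 40), Pow(J, -1)))
Add(Add(-1275563, g), Function('U')(709, -243)) = Add(Add(-1275563, Rational(1, 3)), Mul(Rational(-1, 40), Pow(709, -1))) = Add(Rational(-3826688, 3), Mul(Rational(-1, 40), Rational(1, 709))) = Add(Rational(-3826688, 3), Rational(-1, 28360)) = Rational(-108524871683, 85080)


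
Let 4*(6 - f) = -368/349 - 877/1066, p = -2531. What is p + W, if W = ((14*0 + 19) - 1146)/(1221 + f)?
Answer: -4624906089995/1826641233 ≈ -2531.9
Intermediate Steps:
f = 9627177/1488136 (f = 6 - (-368/349 - 877/1066)/4 = 6 - ¼*(-698361/372034) = 6 + 698361/1488136 = 9627177/1488136 ≈ 6.4693)
W = -1677129272/1826641233 (W = ((14*0 + 19) - 1146)/(1221 + 9627177/1488136) = ((0 + 19) - 1146)/(1826641233/1488136) = (19 - 1146)*(1488136/1826641233) = -1127*1488136/1826641233 = -1677129272/1826641233 ≈ -0.91815)
p + W = -2531 - 1677129272/1826641233 = -4624906089995/1826641233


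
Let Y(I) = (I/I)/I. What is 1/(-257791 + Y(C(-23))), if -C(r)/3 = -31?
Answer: -93/23974562 ≈ -3.8791e-6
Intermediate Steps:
C(r) = 93 (C(r) = -3*(-31) = 93)
Y(I) = 1/I
1/(-257791 + Y(C(-23))) = 1/(-257791 + 1/93) = 1/(-23974562/93) = -93/23974562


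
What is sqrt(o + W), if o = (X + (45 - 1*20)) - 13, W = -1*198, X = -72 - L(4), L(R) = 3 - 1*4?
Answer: I*sqrt(257) ≈ 16.031*I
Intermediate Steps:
L(R) = -1 (L(R) = 3 - 4 = -1)
X = -71 (X = -72 - 1*(-1) = -72 + 1 = -71)
W = -198
o = -59 (o = (-71 + (45 - 1*20)) - 13 = (-71 + (45 - 20)) - 13 = (-71 + 25) - 13 = -46 - 13 = -59)
sqrt(o + W) = sqrt(-59 - 198) = sqrt(-257) = I*sqrt(257)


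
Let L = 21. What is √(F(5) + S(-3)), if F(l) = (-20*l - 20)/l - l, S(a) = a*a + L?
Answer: 1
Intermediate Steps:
S(a) = 21 + a² (S(a) = a*a + 21 = a² + 21 = 21 + a²)
F(l) = -l + (-20 - 20*l)/l (F(l) = (-20 - 20*l)/l - l = -l + (-20 - 20*l)/l)
√(F(5) + S(-3)) = √((-20 - 1*5 - 20/5) + (21 + (-3)²)) = √((-20 - 5 - 20*⅕) + (21 + 9)) = √((-20 - 5 - 4) + 30) = √(-29 + 30) = √1 = 1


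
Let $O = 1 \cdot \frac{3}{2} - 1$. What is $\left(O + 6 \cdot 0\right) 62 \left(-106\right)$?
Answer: $-3286$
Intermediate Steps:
$O = \frac{1}{2}$ ($O = 1 \cdot 3 \cdot \frac{1}{2} - 1 = 1 \cdot \frac{3}{2} - 1 = \frac{3}{2} - 1 = \frac{1}{2} \approx 0.5$)
$\left(O + 6 \cdot 0\right) 62 \left(-106\right) = \left(\frac{1}{2} + 6 \cdot 0\right) 62 \left(-106\right) = \left(\frac{1}{2} + 0\right) 62 \left(-106\right) = \frac{1}{2} \cdot 62 \left(-106\right) = 31 \left(-106\right) = -3286$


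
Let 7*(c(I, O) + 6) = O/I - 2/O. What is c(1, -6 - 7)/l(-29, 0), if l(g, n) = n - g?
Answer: -713/2639 ≈ -0.27018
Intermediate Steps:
c(I, O) = -6 - 2/(7*O) + O/(7*I) (c(I, O) = -6 + (O/I - 2/O)/7 = -6 + (-2/O + O/I)/7 = -6 + (-2/(7*O) + O/(7*I)) = -6 - 2/(7*O) + O/(7*I))
c(1, -6 - 7)/l(-29, 0) = (-6 - 2/(7*(-6 - 7)) + (⅐)*(-6 - 7)/1)/(0 - 1*(-29)) = (-6 - 2/7/(-13) + (⅐)*(-13)*1)/(0 + 29) = (-6 - 2/7*(-1/13) - 13/7)/29 = (-6 + 2/91 - 13/7)*(1/29) = -713/91*1/29 = -713/2639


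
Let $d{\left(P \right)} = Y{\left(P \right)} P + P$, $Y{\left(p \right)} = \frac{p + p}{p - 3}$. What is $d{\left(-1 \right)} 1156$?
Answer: $-1734$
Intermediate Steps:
$Y{\left(p \right)} = \frac{2 p}{-3 + p}$
$d{\left(P \right)} = P + \frac{2 P^{2}}{-3 + P}$ ($d{\left(P \right)} = \frac{2 P}{-3 + P} P + P = \frac{2 P^{2}}{-3 + P} + P = P + \frac{2 P^{2}}{-3 + P}$)
$d{\left(-1 \right)} 1156 = 3 \left(-1\right) \frac{1}{-3 - 1} \left(-1 - 1\right) 1156 = 3 \left(-1\right) \frac{1}{-4} \left(-2\right) 1156 = 3 \left(-1\right) \left(- \frac{1}{4}\right) \left(-2\right) 1156 = \left(- \frac{3}{2}\right) 1156 = -1734$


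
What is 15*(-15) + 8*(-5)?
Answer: -265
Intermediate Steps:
15*(-15) + 8*(-5) = -225 - 40 = -265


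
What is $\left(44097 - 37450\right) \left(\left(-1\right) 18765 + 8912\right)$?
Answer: $-65492891$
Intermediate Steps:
$\left(44097 - 37450\right) \left(\left(-1\right) 18765 + 8912\right) = 6647 \left(-18765 + 8912\right) = 6647 \left(-9853\right) = -65492891$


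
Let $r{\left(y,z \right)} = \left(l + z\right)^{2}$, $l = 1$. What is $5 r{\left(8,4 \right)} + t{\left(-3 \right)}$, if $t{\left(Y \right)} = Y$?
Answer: $122$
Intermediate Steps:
$r{\left(y,z \right)} = \left(1 + z\right)^{2}$
$5 r{\left(8,4 \right)} + t{\left(-3 \right)} = 5 \left(1 + 4\right)^{2} - 3 = 5 \cdot 5^{2} - 3 = 5 \cdot 25 - 3 = 125 - 3 = 122$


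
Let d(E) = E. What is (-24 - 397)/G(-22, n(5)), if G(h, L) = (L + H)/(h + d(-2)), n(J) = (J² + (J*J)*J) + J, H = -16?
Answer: 10104/139 ≈ 72.691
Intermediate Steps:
n(J) = J + J² + J³ (n(J) = (J² + J²*J) + J = (J² + J³) + J = J + J² + J³)
G(h, L) = (-16 + L)/(-2 + h) (G(h, L) = (L - 16)/(h - 2) = (-16 + L)/(-2 + h))
(-24 - 397)/G(-22, n(5)) = (-24 - 397)/(((-16 + 5*(1 + 5 + 5²))/(-2 - 22))) = -421*(-24/(-16 + 5*(1 + 5 + 25))) = -421*(-24/(-16 + 5*31)) = -421*(-24/(-16 + 155)) = -421/((-1/24*139)) = -421/(-139/24) = -421*(-24/139) = 10104/139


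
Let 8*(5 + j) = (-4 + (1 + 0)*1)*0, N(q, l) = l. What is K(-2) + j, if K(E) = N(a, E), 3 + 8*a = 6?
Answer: -7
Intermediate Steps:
a = 3/8 (a = -3/8 + (⅛)*6 = -3/8 + ¾ = 3/8 ≈ 0.37500)
K(E) = E
j = -5 (j = -5 + ((-4 + (1 + 0)*1)*0)/8 = -5 + ((-4 + 1*1)*0)/8 = -5 + ((-4 + 1)*0)/8 = -5 + (-3*0)/8 = -5 + (⅛)*0 = -5 + 0 = -5)
K(-2) + j = -2 - 5 = -7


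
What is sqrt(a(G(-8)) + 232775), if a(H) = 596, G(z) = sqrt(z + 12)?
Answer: sqrt(233371) ≈ 483.08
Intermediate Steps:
G(z) = sqrt(12 + z)
sqrt(a(G(-8)) + 232775) = sqrt(596 + 232775) = sqrt(233371)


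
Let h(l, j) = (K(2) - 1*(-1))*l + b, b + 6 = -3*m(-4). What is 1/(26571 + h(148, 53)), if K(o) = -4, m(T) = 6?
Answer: 1/26103 ≈ 3.8310e-5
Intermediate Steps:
b = -24 (b = -6 - 3*6 = -6 - 18 = -24)
h(l, j) = -24 - 3*l (h(l, j) = (-4 - 1*(-1))*l - 24 = (-4 + 1)*l - 24 = -3*l - 24 = -24 - 3*l)
1/(26571 + h(148, 53)) = 1/(26571 + (-24 - 3*148)) = 1/(26571 + (-24 - 444)) = 1/(26571 - 468) = 1/26103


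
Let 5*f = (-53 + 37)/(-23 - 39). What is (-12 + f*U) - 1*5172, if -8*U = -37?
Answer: -803483/155 ≈ -5183.8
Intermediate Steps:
U = 37/8 (U = -⅛*(-37) = 37/8 ≈ 4.6250)
f = 8/155 (f = ((-53 + 37)/(-23 - 39))/5 = (-16/(-62))/5 = (-16*(-1/62))/5 = (⅕)*(8/31) = 8/155 ≈ 0.051613)
(-12 + f*U) - 1*5172 = (-12 + (8/155)*(37/8)) - 1*5172 = (-12 + 37/155) - 5172 = -1823/155 - 5172 = -803483/155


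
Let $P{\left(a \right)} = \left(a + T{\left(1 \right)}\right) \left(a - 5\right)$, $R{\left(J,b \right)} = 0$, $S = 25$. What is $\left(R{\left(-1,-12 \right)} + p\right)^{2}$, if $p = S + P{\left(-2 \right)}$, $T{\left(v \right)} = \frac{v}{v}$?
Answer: $1024$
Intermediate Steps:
$T{\left(v \right)} = 1$
$P{\left(a \right)} = \left(1 + a\right) \left(-5 + a\right)$ ($P{\left(a \right)} = \left(a + 1\right) \left(a - 5\right) = \left(1 + a\right) \left(-5 + a\right)$)
$p = 32$ ($p = 25 - \left(-3 - 4\right) = 25 + \left(-5 + 4 + 8\right) = 25 + 7 = 32$)
$\left(R{\left(-1,-12 \right)} + p\right)^{2} = \left(0 + 32\right)^{2} = 32^{2} = 1024$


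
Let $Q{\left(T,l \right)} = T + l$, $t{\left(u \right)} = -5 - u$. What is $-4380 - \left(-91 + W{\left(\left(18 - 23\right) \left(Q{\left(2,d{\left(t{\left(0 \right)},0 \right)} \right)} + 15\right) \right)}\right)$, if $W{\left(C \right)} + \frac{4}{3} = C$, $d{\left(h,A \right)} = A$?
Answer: $- \frac{12608}{3} \approx -4202.7$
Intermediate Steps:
$W{\left(C \right)} = - \frac{4}{3} + C$
$-4380 - \left(-91 + W{\left(\left(18 - 23\right) \left(Q{\left(2,d{\left(t{\left(0 \right)},0 \right)} \right)} + 15\right) \right)}\right) = -4380 - \left(-91 + \left(- \frac{4}{3} + \left(18 - 23\right) \left(\left(2 + 0\right) + 15\right)\right)\right) = -4380 - \left(-91 - \left(\frac{4}{3} + 5 \left(2 + 15\right)\right)\right) = -4380 - \left(-91 - \frac{259}{3}\right) = -4380 - - \frac{532}{3} = -4380 + \frac{532}{3} = - \frac{12608}{3}$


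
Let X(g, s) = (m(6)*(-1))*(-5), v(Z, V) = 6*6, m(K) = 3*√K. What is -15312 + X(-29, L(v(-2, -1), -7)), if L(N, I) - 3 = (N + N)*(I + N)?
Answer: -15312 + 15*√6 ≈ -15275.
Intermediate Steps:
v(Z, V) = 36
L(N, I) = 3 + 2*N*(I + N) (L(N, I) = 3 + (N + N)*(I + N) = 3 + (2*N)*(I + N) = 3 + 2*N*(I + N))
X(g, s) = 15*√6 (X(g, s) = ((3*√6)*(-1))*(-5) = -3*√6*(-5) = 15*√6)
-15312 + X(-29, L(v(-2, -1), -7)) = -15312 + 15*√6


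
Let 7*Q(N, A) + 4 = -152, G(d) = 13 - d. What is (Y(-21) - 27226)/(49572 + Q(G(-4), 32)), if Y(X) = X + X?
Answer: -47719/86712 ≈ -0.55032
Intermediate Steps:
Y(X) = 2*X
Q(N, A) = -156/7 (Q(N, A) = -4/7 + (⅐)*(-152) = -4/7 - 152/7 = -156/7)
(Y(-21) - 27226)/(49572 + Q(G(-4), 32)) = (2*(-21) - 27226)/(49572 - 156/7) = (-42 - 27226)/(346848/7) = -27268*7/346848 = -47719/86712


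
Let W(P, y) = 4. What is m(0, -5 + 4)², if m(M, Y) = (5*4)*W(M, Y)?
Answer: 6400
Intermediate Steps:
m(M, Y) = 80 (m(M, Y) = (5*4)*4 = 20*4 = 80)
m(0, -5 + 4)² = 80² = 6400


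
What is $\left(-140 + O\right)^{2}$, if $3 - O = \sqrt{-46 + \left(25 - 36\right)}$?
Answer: $\left(137 + i \sqrt{57}\right)^{2} \approx 18712.0 + 2068.7 i$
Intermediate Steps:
$O = 3 - i \sqrt{57}$ ($O = 3 - \sqrt{-46 + \left(25 - 36\right)} = 3 - \sqrt{-46 - 11} = 3 - \sqrt{-57} = 3 - i \sqrt{57} \approx 3.0 - 7.5498 i$)
$\left(-140 + O\right)^{2} = \left(-140 + \left(3 - i \sqrt{57}\right)\right)^{2} = \left(-137 - i \sqrt{57}\right)^{2}$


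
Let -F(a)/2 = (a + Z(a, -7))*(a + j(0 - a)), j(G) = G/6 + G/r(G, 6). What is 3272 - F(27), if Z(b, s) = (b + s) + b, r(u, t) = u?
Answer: 6750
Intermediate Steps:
Z(b, s) = s + 2*b
j(G) = 1 + G/6 (j(G) = G/6 + G/G = G*(⅙) + 1 = G/6 + 1 = 1 + G/6)
F(a) = -2*(1 + 5*a/6)*(-7 + 3*a) (F(a) = -2*(a + (-7 + 2*a))*(a + (1 + (0 - a)/6)) = -2*(-7 + 3*a)*(a + (1 + (-a)/6)) = -2*(-7 + 3*a)*(a + (1 - a/6)) = -2*(-7 + 3*a)*(1 + 5*a/6) = -2*(1 + 5*a/6)*(-7 + 3*a))
3272 - F(27) = 3272 - (14 - 5*27² + (17/3)*27) = 3272 - (14 - 5*729 + 153) = 3272 - (14 - 3645 + 153) = 3272 - 1*(-3478) = 3272 + 3478 = 6750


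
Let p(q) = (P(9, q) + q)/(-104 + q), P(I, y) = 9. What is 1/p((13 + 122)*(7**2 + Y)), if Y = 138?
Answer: 25141/25254 ≈ 0.99553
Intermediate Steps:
p(q) = (9 + q)/(-104 + q)
1/p((13 + 122)*(7**2 + Y)) = 1/((9 + (13 + 122)*(7**2 + 138))/(-104 + (13 + 122)*(7**2 + 138))) = 1/((9 + 135*(49 + 138))/(-104 + 135*(49 + 138))) = 1/((9 + 135*187)/(-104 + 135*187)) = 1/((9 + 25245)/(-104 + 25245)) = 1/(25254/25141) = 25141/25254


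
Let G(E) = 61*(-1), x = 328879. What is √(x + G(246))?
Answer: √328818 ≈ 573.43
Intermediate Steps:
G(E) = -61
√(x + G(246)) = √(328879 - 61) = √328818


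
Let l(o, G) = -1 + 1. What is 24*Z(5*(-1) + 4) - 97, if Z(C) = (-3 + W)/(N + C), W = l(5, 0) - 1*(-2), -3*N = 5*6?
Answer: -1043/11 ≈ -94.818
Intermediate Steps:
l(o, G) = 0
N = -10 (N = -5*6/3 = -⅓*30 = -10)
W = 2 (W = 0 - 1*(-2) = 0 + 2 = 2)
Z(C) = -1/(-10 + C) (Z(C) = (-3 + 2)/(-10 + C) = -1/(-10 + C))
24*Z(5*(-1) + 4) - 97 = 24*(-1/(-10 + (5*(-1) + 4))) - 97 = 24*(-1/(-10 + (-5 + 4))) - 97 = 24*(-1/(-10 - 1)) - 97 = 24*(-1/(-11)) - 97 = 24*(-1*(-1/11)) - 97 = 24*(1/11) - 97 = 24/11 - 97 = -1043/11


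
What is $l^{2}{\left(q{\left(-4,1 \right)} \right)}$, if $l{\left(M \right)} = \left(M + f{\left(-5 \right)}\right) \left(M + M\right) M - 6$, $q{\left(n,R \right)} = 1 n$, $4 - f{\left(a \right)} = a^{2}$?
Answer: $649636$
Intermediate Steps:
$f{\left(a \right)} = 4 - a^{2}$
$q{\left(n,R \right)} = n$
$l{\left(M \right)} = -6 + 2 M^{2} \left(-21 + M\right)$ ($l{\left(M \right)} = \left(M + \left(4 - \left(-5\right)^{2}\right)\right) \left(M + M\right) M - 6 = \left(M + \left(4 - 25\right)\right) 2 M M - 6 = \left(M - 21\right) 2 M M - 6 = \left(-21 + M\right) 2 M M - 6 = 2 M \left(-21 + M\right) M - 6 = 2 M^{2} \left(-21 + M\right) - 6 = -6 + 2 M^{2} \left(-21 + M\right)$)
$l^{2}{\left(q{\left(-4,1 \right)} \right)} = \left(-6 - 42 \left(-4\right)^{2} + 2 \left(-4\right)^{3}\right)^{2} = \left(-6 - 672 + 2 \left(-64\right)\right)^{2} = \left(-6 - 672 - 128\right)^{2} = \left(-806\right)^{2} = 649636$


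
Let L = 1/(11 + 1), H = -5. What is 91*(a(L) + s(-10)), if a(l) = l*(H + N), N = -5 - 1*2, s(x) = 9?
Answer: 728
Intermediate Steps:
N = -7 (N = -5 - 2 = -7)
L = 1/12 ≈ 0.083333
a(l) = -12*l (a(l) = l*(-5 - 7) = l*(-12) = -12*l)
91*(a(L) + s(-10)) = 91*(-12*1/12 + 9) = 91*(-1 + 9) = 91*8 = 728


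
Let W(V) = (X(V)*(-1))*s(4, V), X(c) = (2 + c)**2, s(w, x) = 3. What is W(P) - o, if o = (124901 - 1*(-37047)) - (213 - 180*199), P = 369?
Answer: -610478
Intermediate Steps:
W(V) = -3*(2 + V)**2 (W(V) = ((2 + V)**2*(-1))*3 = -(2 + V)**2*3 = -3*(2 + V)**2)
o = 197555 (o = (124901 + 37047) - (213 - 35820) = 161948 - 1*(-35607) = 161948 + 35607 = 197555)
W(P) - o = -3*(2 + 369)**2 - 1*197555 = -3*371**2 - 197555 = -3*137641 - 197555 = -412923 - 197555 = -610478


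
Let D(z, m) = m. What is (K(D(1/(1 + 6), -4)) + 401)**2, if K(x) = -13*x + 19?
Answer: 222784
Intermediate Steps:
K(x) = 19 - 13*x
(K(D(1/(1 + 6), -4)) + 401)**2 = ((19 - 13*(-4)) + 401)**2 = ((19 + 52) + 401)**2 = (71 + 401)**2 = 472**2 = 222784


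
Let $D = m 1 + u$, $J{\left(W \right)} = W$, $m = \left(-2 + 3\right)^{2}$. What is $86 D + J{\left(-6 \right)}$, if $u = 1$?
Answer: $166$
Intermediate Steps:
$m = 1$ ($m = 1^{2} = 1$)
$D = 2$ ($D = 1 \cdot 1 + 1 = 1 + 1 = 2$)
$86 D + J{\left(-6 \right)} = 86 \cdot 2 - 6 = 172 - 6 = 166$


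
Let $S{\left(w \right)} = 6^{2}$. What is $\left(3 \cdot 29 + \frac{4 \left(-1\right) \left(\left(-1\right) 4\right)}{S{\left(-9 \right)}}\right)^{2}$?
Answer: $\frac{619369}{81} \approx 7646.5$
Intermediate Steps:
$S{\left(w \right)} = 36$
$\left(3 \cdot 29 + \frac{4 \left(-1\right) \left(\left(-1\right) 4\right)}{S{\left(-9 \right)}}\right)^{2} = \left(3 \cdot 29 + \frac{4 \left(-1\right) \left(\left(-1\right) 4\right)}{36}\right)^{2} = \left(87 + \left(-4\right) \left(-4\right) \frac{1}{36}\right)^{2} = \left(87 + 16 \cdot \frac{1}{36}\right)^{2} = \left(87 + \frac{4}{9}\right)^{2} = \left(\frac{787}{9}\right)^{2} = \frac{619369}{81}$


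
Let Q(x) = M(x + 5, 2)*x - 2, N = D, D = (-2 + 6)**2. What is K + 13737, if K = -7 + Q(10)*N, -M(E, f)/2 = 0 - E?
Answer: 18498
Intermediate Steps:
M(E, f) = 2*E (M(E, f) = -2*(0 - E) = -(-2)*E = 2*E)
D = 16 (D = 4**2 = 16)
N = 16
Q(x) = -2 + x*(10 + 2*x) (Q(x) = (2*(x + 5))*x - 2 = (2*(5 + x))*x - 2 = (10 + 2*x)*x - 2 = x*(10 + 2*x) - 2 = -2 + x*(10 + 2*x))
K = 4761 (K = -7 + (-2 + 2*10*(5 + 10))*16 = -7 + (-2 + 2*10*15)*16 = -7 + (-2 + 300)*16 = -7 + 298*16 = -7 + 4768 = 4761)
K + 13737 = 4761 + 13737 = 18498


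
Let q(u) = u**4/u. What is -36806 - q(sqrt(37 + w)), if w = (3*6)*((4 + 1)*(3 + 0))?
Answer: -36806 - 307*sqrt(307) ≈ -42185.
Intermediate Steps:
w = 270 (w = 18*(5*3) = 18*15 = 270)
q(u) = u**3
-36806 - q(sqrt(37 + w)) = -36806 - (sqrt(37 + 270))**3 = -36806 - (sqrt(307))**3 = -36806 - 307*sqrt(307)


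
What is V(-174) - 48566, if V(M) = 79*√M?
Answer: -48566 + 79*I*√174 ≈ -48566.0 + 1042.1*I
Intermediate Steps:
V(-174) - 48566 = 79*√(-174) - 48566 = 79*(I*√174) - 48566 = 79*I*√174 - 48566 = -48566 + 79*I*√174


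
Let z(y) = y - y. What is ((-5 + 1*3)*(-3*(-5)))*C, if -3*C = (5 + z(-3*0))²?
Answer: 250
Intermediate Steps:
z(y) = 0
C = -25/3 (C = -(5 + 0)²/3 = -⅓*5² = -⅓*25 = -25/3 ≈ -8.3333)
((-5 + 1*3)*(-3*(-5)))*C = ((-5 + 1*3)*(-3*(-5)))*(-25/3) = ((-5 + 3)*15)*(-25/3) = -2*15*(-25/3) = -30*(-25/3) = 250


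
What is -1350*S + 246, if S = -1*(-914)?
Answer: -1233654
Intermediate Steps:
S = 914
-1350*S + 246 = -1350*914 + 246 = -1233900 + 246 = -1233654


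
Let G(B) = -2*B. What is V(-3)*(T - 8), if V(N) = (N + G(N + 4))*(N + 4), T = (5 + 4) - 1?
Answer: 0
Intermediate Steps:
T = 8 (T = 9 - 1 = 8)
V(N) = (-8 - N)*(4 + N) (V(N) = (N - 2*(N + 4))*(N + 4) = (N - 2*(4 + N))*(4 + N) = (N + (-8 - 2*N))*(4 + N) = (-8 - N)*(4 + N))
V(-3)*(T - 8) = (-32 - 1*(-3)**2 - 12*(-3))*(8 - 8) = (-32 - 1*9 + 36)*0 = (-32 - 9 + 36)*0 = -5*0 = 0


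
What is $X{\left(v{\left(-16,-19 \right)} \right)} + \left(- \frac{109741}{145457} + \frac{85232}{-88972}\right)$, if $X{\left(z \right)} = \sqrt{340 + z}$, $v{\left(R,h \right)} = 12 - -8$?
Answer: $- \frac{426182063}{248876927} + 6 \sqrt{10} \approx 17.261$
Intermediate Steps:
$v{\left(R,h \right)} = 20$ ($v{\left(R,h \right)} = 12 + 8 = 20$)
$X{\left(v{\left(-16,-19 \right)} \right)} + \left(- \frac{109741}{145457} + \frac{85232}{-88972}\right) = \sqrt{340 + 20} + \left(- \frac{109741}{145457} + \frac{85232}{-88972}\right) = \sqrt{360} + \left(\left(-109741\right) \frac{1}{145457} + 85232 \left(- \frac{1}{88972}\right)\right) = 6 \sqrt{10} - \frac{426182063}{248876927} = - \frac{426182063}{248876927} + 6 \sqrt{10}$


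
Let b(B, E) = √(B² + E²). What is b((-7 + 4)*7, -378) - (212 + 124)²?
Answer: -112896 + 105*√13 ≈ -1.1252e+5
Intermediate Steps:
b((-7 + 4)*7, -378) - (212 + 124)² = √(((-7 + 4)*7)² + (-378)²) - (212 + 124)² = √((-3*7)² + 142884) - 1*336² = √((-21)² + 142884) - 1*112896 = √(441 + 142884) - 112896 = √143325 - 112896 = 105*√13 - 112896 = -112896 + 105*√13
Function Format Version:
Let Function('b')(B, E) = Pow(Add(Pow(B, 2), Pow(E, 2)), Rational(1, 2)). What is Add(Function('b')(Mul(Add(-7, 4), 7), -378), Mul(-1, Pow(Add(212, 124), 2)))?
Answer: Add(-112896, Mul(105, Pow(13, Rational(1, 2)))) ≈ -1.1252e+5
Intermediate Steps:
Add(Function('b')(Mul(Add(-7, 4), 7), -378), Mul(-1, Pow(Add(212, 124), 2))) = Add(Pow(Add(Pow(Mul(Add(-7, 4), 7), 2), Pow(-378, 2)), Rational(1, 2)), Mul(-1, Pow(Add(212, 124), 2))) = Add(Pow(Add(Pow(Mul(-3, 7), 2), 142884), Rational(1, 2)), Mul(-1, Pow(336, 2))) = Add(Pow(Add(Pow(-21, 2), 142884), Rational(1, 2)), Mul(-1, 112896)) = Add(Pow(Add(441, 142884), Rational(1, 2)), -112896) = Add(Pow(143325, Rational(1, 2)), -112896) = Add(Mul(105, Pow(13, Rational(1, 2))), -112896) = Add(-112896, Mul(105, Pow(13, Rational(1, 2))))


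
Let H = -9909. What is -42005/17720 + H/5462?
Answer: -40501879/9678664 ≈ -4.1847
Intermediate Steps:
-42005/17720 + H/5462 = -42005/17720 - 9909/5462 = -42005*1/17720 - 9909*1/5462 = -8401/3544 - 9909/5462 = -40501879/9678664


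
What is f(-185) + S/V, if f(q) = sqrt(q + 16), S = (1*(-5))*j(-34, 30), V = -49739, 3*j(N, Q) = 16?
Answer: 80/149217 + 13*I ≈ 0.00053613 + 13.0*I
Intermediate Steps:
j(N, Q) = 16/3 (j(N, Q) = (1/3)*16 = 16/3)
S = -80/3 (S = (1*(-5))*(16/3) = -5*16/3 = -80/3 ≈ -26.667)
f(q) = sqrt(16 + q)
f(-185) + S/V = sqrt(16 - 185) - 80/3/(-49739) = sqrt(-169) - 80/3*(-1/49739) = 13*I + 80/149217 = 80/149217 + 13*I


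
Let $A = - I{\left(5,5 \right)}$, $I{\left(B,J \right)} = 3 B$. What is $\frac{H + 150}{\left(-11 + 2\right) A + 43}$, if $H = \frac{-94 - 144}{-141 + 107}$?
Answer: $\frac{157}{178} \approx 0.88202$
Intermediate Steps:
$H = 7$ ($H = - \frac{238}{-34} = \left(-238\right) \left(- \frac{1}{34}\right) = 7$)
$A = -15$ ($A = - 3 \cdot 5 = \left(-1\right) 15 = -15$)
$\frac{H + 150}{\left(-11 + 2\right) A + 43} = \frac{7 + 150}{\left(-11 + 2\right) \left(-15\right) + 43} = \frac{157}{\left(-9\right) \left(-15\right) + 43} = \frac{157}{135 + 43} = \frac{157}{178}$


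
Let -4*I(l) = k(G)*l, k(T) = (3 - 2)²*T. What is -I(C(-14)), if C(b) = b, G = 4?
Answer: -14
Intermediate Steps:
k(T) = T (k(T) = 1²*T = 1*T = T)
I(l) = -l
-I(C(-14)) = -(-1)*(-14) = -1*14 = -14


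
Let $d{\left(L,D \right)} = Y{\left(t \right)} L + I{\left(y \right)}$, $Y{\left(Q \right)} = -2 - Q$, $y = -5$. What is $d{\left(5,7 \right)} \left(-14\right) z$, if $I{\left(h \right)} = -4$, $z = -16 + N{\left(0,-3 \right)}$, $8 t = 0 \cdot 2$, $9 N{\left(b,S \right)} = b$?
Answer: $-3136$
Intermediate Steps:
$N{\left(b,S \right)} = \frac{b}{9}$
$t = 0$ ($t = \frac{0 \cdot 2}{8} = \frac{1}{8} \cdot 0 = 0$)
$z = -16$ ($z = -16 + \frac{1}{9} \cdot 0 = -16 + 0 = -16$)
$d{\left(L,D \right)} = -4 - 2 L$ ($d{\left(L,D \right)} = \left(-2 - 0\right) L - 4 = \left(-2 + 0\right) L - 4 = - 2 L - 4 = -4 - 2 L$)
$d{\left(5,7 \right)} \left(-14\right) z = \left(-4 - 10\right) \left(-14\right) \left(-16\right) = \left(-14\right) \left(-14\right) \left(-16\right) = 196 \left(-16\right) = -3136$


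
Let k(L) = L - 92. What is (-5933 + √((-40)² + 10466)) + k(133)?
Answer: -5892 + √12066 ≈ -5782.2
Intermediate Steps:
k(L) = -92 + L
(-5933 + √((-40)² + 10466)) + k(133) = (-5933 + √((-40)² + 10466)) + (-92 + 133) = (-5933 + √(1600 + 10466)) + 41 = (-5933 + √12066) + 41 = -5892 + √12066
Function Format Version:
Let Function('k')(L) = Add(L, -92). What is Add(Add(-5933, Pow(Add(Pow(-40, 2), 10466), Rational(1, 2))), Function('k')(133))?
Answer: Add(-5892, Pow(12066, Rational(1, 2))) ≈ -5782.2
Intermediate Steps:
Function('k')(L) = Add(-92, L)
Add(Add(-5933, Pow(Add(Pow(-40, 2), 10466), Rational(1, 2))), Function('k')(133)) = Add(Add(-5933, Pow(Add(Pow(-40, 2), 10466), Rational(1, 2))), Add(-92, 133)) = Add(Add(-5933, Pow(Add(1600, 10466), Rational(1, 2))), 41) = Add(Add(-5933, Pow(12066, Rational(1, 2))), 41) = Add(-5892, Pow(12066, Rational(1, 2)))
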